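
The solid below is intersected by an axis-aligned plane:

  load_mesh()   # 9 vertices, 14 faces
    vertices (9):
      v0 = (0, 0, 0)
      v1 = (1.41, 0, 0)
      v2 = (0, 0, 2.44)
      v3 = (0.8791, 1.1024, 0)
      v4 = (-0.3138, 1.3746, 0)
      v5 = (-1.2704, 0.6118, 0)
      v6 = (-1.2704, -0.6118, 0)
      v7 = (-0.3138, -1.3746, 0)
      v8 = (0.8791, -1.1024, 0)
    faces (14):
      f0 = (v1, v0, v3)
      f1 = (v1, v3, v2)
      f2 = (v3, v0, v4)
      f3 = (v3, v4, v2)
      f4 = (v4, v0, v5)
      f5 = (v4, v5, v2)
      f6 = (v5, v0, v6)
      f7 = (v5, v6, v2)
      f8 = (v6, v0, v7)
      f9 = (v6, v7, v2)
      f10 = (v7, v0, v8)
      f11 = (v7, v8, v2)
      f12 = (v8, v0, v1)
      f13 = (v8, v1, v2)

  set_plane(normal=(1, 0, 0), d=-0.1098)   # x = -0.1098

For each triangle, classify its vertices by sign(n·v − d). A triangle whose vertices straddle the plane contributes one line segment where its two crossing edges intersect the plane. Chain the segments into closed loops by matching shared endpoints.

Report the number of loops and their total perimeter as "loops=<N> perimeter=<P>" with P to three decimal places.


Straddling triangles (10 of 14):
  (v3,v0,v4) [++-] → (-0.1098, 0.480979, 0)–(-0.1098, 1.32805, 0)  len=0.8471
  (v3,v4,v2) [+-+] → (-0.1098, 1.32805, 0)–(-0.1098, 0.480979, 1.58623)  len=1.7982
  (v4,v0,v5) [-+-] → (-0.1098, 0.480979, 0)–(-0.1098, 0.0528776, 0)  len=0.4281
  (v4,v5,v2) [--+] → (-0.1098, 0.0528776, 2.22911)–(-0.1098, 0.480979, 1.58623)  len=0.7724
  (v5,v0,v6) [-+-] → (-0.1098, 0.0528776, 0)–(-0.1098, -0.0528776, 0)  len=0.1058
  (v5,v6,v2) [--+] → (-0.1098, -0.0528776, 2.22911)–(-0.1098, 0.0528776, 2.22911)  len=0.1058
  (v6,v0,v7) [-+-] → (-0.1098, -0.0528776, 0)–(-0.1098, -0.480979, 0)  len=0.4281
  (v6,v7,v2) [--+] → (-0.1098, -0.480979, 1.58623)–(-0.1098, -0.0528776, 2.22911)  len=0.7724
  (v7,v0,v8) [-++] → (-0.1098, -0.480979, 0)–(-0.1098, -1.32805, 0)  len=0.8471
  (v7,v8,v2) [-++] → (-0.1098, -1.32805, 0)–(-0.1098, -0.480979, 1.58623)  len=1.7982

Chained into 1 loop(s):
  loop 1: 10 segments, perimeter = 7.9031
Total perimeter = 7.903

loops=1 perimeter=7.903


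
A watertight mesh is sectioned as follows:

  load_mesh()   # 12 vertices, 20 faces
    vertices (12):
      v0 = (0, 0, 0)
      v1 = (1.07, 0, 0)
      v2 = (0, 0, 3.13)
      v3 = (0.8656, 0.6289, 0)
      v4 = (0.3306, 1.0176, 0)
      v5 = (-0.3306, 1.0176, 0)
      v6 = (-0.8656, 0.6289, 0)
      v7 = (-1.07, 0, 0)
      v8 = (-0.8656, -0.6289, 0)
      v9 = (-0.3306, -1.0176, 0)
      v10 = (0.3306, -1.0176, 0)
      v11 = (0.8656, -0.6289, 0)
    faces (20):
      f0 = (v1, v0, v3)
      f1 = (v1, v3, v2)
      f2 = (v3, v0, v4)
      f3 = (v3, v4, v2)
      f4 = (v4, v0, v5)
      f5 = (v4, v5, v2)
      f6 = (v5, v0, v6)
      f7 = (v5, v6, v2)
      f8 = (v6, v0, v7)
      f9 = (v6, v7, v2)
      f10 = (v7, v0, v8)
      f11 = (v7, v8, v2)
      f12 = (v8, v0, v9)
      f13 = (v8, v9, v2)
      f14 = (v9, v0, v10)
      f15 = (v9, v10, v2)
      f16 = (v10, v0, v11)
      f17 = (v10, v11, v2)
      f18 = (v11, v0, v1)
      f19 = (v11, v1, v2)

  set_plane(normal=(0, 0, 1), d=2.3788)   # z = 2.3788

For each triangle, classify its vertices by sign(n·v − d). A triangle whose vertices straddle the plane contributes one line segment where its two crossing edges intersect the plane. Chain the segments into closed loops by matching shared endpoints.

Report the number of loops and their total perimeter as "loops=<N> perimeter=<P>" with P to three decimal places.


Straddling triangles (10 of 20):
  (v1,v3,v2) [--+] → (0.207744, 0.150936, 2.3788)–(0.2568, 0, 2.3788)  len=0.1587
  (v3,v4,v2) [--+] → (0.079344, 0.244224, 2.3788)–(0.207744, 0.150936, 2.3788)  len=0.1587
  (v4,v5,v2) [--+] → (-0.079344, 0.244224, 2.3788)–(0.079344, 0.244224, 2.3788)  len=0.1587
  (v5,v6,v2) [--+] → (-0.207744, 0.150936, 2.3788)–(-0.079344, 0.244224, 2.3788)  len=0.1587
  (v6,v7,v2) [--+] → (-0.2568, 0, 2.3788)–(-0.207744, 0.150936, 2.3788)  len=0.1587
  (v7,v8,v2) [--+] → (-0.207744, -0.150936, 2.3788)–(-0.2568, 0, 2.3788)  len=0.1587
  (v8,v9,v2) [--+] → (-0.079344, -0.244224, 2.3788)–(-0.207744, -0.150936, 2.3788)  len=0.1587
  (v9,v10,v2) [--+] → (0.079344, -0.244224, 2.3788)–(-0.079344, -0.244224, 2.3788)  len=0.1587
  (v10,v11,v2) [--+] → (0.207744, -0.150936, 2.3788)–(0.079344, -0.244224, 2.3788)  len=0.1587
  (v11,v1,v2) [--+] → (0.2568, 0, 2.3788)–(0.207744, -0.150936, 2.3788)  len=0.1587

Chained into 1 loop(s):
  loop 1: 10 segments, perimeter = 1.5871
Total perimeter = 1.587

loops=1 perimeter=1.587


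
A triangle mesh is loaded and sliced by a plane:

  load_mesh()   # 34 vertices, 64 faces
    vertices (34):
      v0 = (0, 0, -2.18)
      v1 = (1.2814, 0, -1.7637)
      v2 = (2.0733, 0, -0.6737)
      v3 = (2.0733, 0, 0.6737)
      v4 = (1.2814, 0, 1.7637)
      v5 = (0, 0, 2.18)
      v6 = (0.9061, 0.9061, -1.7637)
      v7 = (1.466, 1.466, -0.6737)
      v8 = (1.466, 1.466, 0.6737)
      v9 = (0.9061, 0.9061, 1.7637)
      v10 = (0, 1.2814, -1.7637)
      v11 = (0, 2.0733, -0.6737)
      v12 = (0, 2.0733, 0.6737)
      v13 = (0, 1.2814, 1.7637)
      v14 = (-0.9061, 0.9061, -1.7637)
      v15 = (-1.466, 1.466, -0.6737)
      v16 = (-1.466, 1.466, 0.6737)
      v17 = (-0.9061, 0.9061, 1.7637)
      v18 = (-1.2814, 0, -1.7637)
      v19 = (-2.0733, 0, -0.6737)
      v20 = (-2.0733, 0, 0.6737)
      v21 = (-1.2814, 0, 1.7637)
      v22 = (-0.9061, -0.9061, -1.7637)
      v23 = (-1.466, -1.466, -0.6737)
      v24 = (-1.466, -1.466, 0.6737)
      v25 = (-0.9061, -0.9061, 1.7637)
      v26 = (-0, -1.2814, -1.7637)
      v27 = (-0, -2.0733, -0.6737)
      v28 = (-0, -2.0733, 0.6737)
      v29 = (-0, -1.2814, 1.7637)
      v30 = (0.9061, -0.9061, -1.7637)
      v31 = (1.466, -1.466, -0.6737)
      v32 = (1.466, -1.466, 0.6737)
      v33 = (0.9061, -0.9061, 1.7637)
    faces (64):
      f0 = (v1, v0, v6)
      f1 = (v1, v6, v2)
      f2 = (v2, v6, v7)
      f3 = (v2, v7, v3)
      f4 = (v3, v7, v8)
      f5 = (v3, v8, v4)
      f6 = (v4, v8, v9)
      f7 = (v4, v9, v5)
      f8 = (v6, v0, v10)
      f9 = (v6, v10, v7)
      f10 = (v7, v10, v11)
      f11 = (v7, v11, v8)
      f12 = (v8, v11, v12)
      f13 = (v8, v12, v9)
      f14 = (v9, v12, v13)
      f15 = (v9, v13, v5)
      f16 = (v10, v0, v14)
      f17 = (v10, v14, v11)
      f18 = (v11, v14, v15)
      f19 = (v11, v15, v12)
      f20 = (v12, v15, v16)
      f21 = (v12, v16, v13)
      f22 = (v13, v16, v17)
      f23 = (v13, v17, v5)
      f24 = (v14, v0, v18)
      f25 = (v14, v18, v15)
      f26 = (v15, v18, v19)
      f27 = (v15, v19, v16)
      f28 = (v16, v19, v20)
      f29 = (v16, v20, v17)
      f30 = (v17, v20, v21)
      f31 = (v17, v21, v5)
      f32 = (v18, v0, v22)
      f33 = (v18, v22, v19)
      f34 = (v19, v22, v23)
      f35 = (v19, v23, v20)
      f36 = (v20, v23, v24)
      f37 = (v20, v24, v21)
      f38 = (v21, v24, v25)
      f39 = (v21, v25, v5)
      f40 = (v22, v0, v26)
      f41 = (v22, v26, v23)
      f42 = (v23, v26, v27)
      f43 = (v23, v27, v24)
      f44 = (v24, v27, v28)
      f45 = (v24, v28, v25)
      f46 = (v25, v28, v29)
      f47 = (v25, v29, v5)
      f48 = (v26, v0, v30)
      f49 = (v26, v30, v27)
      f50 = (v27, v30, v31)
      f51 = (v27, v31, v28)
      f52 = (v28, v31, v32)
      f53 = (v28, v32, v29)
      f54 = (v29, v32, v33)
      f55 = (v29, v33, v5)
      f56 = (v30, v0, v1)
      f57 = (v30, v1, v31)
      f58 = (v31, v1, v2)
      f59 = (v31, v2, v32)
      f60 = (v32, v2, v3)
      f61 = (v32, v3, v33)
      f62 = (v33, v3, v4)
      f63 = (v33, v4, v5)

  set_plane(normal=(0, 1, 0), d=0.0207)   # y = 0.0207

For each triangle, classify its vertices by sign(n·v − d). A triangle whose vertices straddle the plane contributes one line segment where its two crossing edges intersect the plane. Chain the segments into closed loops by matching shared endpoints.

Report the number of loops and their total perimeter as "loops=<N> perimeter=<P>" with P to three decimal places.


Straddling triangles (20 of 64):
  (v1,v0,v6) [--+] → (0.0207, 0.0207, -2.17049)–(1.27283, 0.0207, -1.7637)  len=1.3165
  (v1,v6,v2) [-+-] → (1.27283, 0.0207, -1.7637)–(2.04664, 0.0207, -0.698601)  len=1.3165
  (v2,v6,v7) [-++] → (2.04664, 0.0207, -0.698601)–(2.06472, 0.0207, -0.6737)  len=0.0308
  (v2,v7,v3) [-+-] → (2.06472, 0.0207, -0.6737)–(2.06472, 0.0207, 0.654675)  len=1.3284
  (v3,v7,v8) [-++] → (2.06472, 0.0207, 0.654675)–(2.06472, 0.0207, 0.6737)  len=0.0190
  (v3,v8,v4) [-+-] → (2.06472, 0.0207, 0.6737)–(1.28401, 0.0207, 1.74831)  len=1.3283
  (v4,v8,v9) [-++] → (1.28401, 0.0207, 1.74831)–(1.27283, 0.0207, 1.7637)  len=0.0190
  (v4,v9,v5) [-+-] → (1.27283, 0.0207, 1.7637)–(0.0207, 0.0207, 2.17049)  len=1.3165
  (v6,v0,v10) [+-+] → (0.0207, 0.0207, -2.17049)–(0, 0.0207, -2.17328)  len=0.0209
  (v9,v13,v5) [++-] → (0, 0.0207, 2.17328)–(0.0207, 0.0207, 2.17049)  len=0.0209
  (v10,v0,v14) [+-+] → (0, 0.0207, -2.17328)–(-0.0207, 0.0207, -2.17049)  len=0.0209
  (v13,v17,v5) [++-] → (-0.0207, 0.0207, 2.17049)–(0, 0.0207, 2.17328)  len=0.0209
  (v14,v0,v18) [+--] → (-0.0207, 0.0207, -2.17049)–(-1.27283, 0.0207, -1.7637)  len=1.3165
  (v14,v18,v15) [+-+] → (-1.27283, 0.0207, -1.7637)–(-1.28401, 0.0207, -1.74831)  len=0.0190
  (v15,v18,v19) [+--] → (-1.28401, 0.0207, -1.74831)–(-2.06472, 0.0207, -0.6737)  len=1.3283
  (v15,v19,v16) [+-+] → (-2.06472, 0.0207, -0.6737)–(-2.06472, 0.0207, -0.654675)  len=0.0190
  (v16,v19,v20) [+--] → (-2.06472, 0.0207, -0.654675)–(-2.06472, 0.0207, 0.6737)  len=1.3284
  (v16,v20,v17) [+-+] → (-2.06472, 0.0207, 0.6737)–(-2.04664, 0.0207, 0.698601)  len=0.0308
  (v17,v20,v21) [+--] → (-2.04664, 0.0207, 0.698601)–(-1.27283, 0.0207, 1.7637)  len=1.3165
  (v17,v21,v5) [+--] → (-1.27283, 0.0207, 1.7637)–(-0.0207, 0.0207, 2.17049)  len=1.3165

Chained into 1 loop(s):
  loop 1: 20 segments, perimeter = 13.4337
Total perimeter = 13.434

loops=1 perimeter=13.434


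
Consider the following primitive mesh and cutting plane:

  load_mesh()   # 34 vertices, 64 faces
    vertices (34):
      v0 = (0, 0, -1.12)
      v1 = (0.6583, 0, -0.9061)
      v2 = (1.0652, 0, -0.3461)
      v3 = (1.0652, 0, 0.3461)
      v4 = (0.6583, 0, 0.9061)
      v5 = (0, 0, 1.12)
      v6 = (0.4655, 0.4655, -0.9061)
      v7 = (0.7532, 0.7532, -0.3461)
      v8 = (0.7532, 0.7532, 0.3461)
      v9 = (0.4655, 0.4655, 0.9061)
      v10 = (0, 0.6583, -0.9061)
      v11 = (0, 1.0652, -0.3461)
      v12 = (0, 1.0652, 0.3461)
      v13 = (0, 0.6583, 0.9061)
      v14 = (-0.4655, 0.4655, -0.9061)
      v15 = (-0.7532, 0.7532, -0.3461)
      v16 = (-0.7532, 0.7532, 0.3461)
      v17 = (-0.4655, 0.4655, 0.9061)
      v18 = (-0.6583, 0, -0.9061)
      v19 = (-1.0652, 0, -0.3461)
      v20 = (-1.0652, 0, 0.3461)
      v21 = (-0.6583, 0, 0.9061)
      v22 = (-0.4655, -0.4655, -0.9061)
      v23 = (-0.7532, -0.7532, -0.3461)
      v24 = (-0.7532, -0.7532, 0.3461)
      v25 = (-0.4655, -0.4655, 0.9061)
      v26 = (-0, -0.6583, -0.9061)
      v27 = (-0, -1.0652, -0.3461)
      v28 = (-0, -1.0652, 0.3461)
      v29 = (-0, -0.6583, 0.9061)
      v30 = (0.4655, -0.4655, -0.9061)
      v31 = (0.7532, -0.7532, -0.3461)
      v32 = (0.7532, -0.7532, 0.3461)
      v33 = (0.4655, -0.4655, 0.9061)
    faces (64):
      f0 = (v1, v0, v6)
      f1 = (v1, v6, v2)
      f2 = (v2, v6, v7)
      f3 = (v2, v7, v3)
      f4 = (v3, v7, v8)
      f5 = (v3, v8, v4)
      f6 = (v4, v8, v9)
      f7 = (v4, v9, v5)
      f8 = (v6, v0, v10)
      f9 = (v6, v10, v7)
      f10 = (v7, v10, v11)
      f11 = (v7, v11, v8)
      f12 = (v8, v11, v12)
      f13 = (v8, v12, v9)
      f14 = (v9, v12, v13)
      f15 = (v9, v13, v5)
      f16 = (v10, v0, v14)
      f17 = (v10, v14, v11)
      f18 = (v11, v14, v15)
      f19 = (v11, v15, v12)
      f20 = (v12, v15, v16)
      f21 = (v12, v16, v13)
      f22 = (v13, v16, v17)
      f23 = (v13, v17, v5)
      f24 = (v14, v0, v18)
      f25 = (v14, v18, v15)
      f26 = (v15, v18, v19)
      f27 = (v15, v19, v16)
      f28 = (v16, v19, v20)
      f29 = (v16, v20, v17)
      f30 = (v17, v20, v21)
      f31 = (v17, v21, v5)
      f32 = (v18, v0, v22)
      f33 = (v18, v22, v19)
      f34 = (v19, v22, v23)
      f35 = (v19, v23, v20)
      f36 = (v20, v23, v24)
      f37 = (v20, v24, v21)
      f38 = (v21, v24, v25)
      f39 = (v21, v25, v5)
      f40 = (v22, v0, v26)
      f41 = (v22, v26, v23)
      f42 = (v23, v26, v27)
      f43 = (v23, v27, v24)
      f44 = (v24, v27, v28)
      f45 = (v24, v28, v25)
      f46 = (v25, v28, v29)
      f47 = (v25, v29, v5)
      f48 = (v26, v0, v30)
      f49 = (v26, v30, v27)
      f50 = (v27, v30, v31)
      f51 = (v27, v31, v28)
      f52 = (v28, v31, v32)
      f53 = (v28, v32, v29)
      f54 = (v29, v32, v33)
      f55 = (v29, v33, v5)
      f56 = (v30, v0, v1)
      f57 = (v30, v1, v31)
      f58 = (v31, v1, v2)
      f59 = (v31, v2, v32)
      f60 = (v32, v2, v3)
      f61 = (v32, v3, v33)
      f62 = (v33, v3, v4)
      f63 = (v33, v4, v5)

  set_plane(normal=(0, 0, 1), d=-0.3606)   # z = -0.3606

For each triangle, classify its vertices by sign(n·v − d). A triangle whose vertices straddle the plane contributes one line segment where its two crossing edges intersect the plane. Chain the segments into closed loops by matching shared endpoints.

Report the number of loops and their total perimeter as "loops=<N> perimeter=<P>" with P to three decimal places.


Straddling triangles (16 of 64):
  (v1,v6,v2) [--+] → (1.04967, 0.0120531, -0.3606)–(1.05466, 0, -0.3606)  len=0.0130
  (v2,v6,v7) [+-+] → (1.04967, 0.0120531, -0.3606)–(0.745751, 0.745751, -0.3606)  len=0.7942
  (v6,v10,v7) [--+] → (0.733698, 0.750743, -0.3606)–(0.745751, 0.745751, -0.3606)  len=0.0130
  (v7,v10,v11) [+-+] → (0.733698, 0.750743, -0.3606)–(0, 1.05466, -0.3606)  len=0.7942
  (v10,v14,v11) [--+] → (-0.0120531, 1.04967, -0.3606)–(0, 1.05466, -0.3606)  len=0.0130
  (v11,v14,v15) [+-+] → (-0.0120531, 1.04967, -0.3606)–(-0.745751, 0.745751, -0.3606)  len=0.7942
  (v14,v18,v15) [--+] → (-0.750743, 0.733698, -0.3606)–(-0.745751, 0.745751, -0.3606)  len=0.0130
  (v15,v18,v19) [+-+] → (-0.750743, 0.733698, -0.3606)–(-1.05466, 0, -0.3606)  len=0.7942
  (v18,v22,v19) [--+] → (-1.04967, -0.0120531, -0.3606)–(-1.05466, 0, -0.3606)  len=0.0130
  (v19,v22,v23) [+-+] → (-1.04967, -0.0120531, -0.3606)–(-0.745751, -0.745751, -0.3606)  len=0.7942
  (v22,v26,v23) [--+] → (-0.733698, -0.750743, -0.3606)–(-0.745751, -0.745751, -0.3606)  len=0.0130
  (v23,v26,v27) [+-+] → (-0.733698, -0.750743, -0.3606)–(0, -1.05466, -0.3606)  len=0.7942
  (v26,v30,v27) [--+] → (0.0120531, -1.04967, -0.3606)–(0, -1.05466, -0.3606)  len=0.0130
  (v27,v30,v31) [+-+] → (0.0120531, -1.04967, -0.3606)–(0.745751, -0.745751, -0.3606)  len=0.7942
  (v30,v1,v31) [--+] → (0.750743, -0.733698, -0.3606)–(0.745751, -0.745751, -0.3606)  len=0.0130
  (v31,v1,v2) [+-+] → (0.750743, -0.733698, -0.3606)–(1.05466, 0, -0.3606)  len=0.7942

Chained into 1 loop(s):
  loop 1: 16 segments, perimeter = 6.4576
Total perimeter = 6.458

loops=1 perimeter=6.458


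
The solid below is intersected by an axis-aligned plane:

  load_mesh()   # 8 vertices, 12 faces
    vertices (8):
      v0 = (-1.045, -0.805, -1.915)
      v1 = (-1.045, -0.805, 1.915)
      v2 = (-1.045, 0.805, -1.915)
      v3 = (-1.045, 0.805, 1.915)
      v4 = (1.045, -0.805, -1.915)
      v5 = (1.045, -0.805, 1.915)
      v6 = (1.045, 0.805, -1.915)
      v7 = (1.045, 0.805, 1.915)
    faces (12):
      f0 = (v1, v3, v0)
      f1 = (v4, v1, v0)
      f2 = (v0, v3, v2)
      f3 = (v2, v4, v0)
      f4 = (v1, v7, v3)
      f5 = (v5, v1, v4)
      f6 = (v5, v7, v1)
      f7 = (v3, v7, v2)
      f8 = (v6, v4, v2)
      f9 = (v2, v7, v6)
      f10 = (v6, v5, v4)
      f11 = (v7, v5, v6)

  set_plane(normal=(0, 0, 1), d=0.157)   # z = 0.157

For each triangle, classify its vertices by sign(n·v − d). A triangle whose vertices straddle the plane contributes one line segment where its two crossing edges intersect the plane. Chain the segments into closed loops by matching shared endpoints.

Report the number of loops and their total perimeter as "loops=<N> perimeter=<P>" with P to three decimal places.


loops=1 perimeter=7.400

Straddling triangles (8 of 12):
  (v1,v3,v0) [++-] → (-1.045, 0.0659974, 0.157)–(-1.045, -0.805, 0.157)  len=0.8710
  (v4,v1,v0) [-+-] → (-0.0856736, -0.805, 0.157)–(-1.045, -0.805, 0.157)  len=0.9593
  (v0,v3,v2) [-+-] → (-1.045, 0.0659974, 0.157)–(-1.045, 0.805, 0.157)  len=0.7390
  (v5,v1,v4) [++-] → (-0.0856736, -0.805, 0.157)–(1.045, -0.805, 0.157)  len=1.1307
  (v3,v7,v2) [++-] → (0.0856736, 0.805, 0.157)–(-1.045, 0.805, 0.157)  len=1.1307
  (v2,v7,v6) [-+-] → (0.0856736, 0.805, 0.157)–(1.045, 0.805, 0.157)  len=0.9593
  (v6,v5,v4) [-+-] → (1.045, -0.0659974, 0.157)–(1.045, -0.805, 0.157)  len=0.7390
  (v7,v5,v6) [++-] → (1.045, -0.0659974, 0.157)–(1.045, 0.805, 0.157)  len=0.8710

Chained into 1 loop(s):
  loop 1: 8 segments, perimeter = 7.4000
Total perimeter = 7.400


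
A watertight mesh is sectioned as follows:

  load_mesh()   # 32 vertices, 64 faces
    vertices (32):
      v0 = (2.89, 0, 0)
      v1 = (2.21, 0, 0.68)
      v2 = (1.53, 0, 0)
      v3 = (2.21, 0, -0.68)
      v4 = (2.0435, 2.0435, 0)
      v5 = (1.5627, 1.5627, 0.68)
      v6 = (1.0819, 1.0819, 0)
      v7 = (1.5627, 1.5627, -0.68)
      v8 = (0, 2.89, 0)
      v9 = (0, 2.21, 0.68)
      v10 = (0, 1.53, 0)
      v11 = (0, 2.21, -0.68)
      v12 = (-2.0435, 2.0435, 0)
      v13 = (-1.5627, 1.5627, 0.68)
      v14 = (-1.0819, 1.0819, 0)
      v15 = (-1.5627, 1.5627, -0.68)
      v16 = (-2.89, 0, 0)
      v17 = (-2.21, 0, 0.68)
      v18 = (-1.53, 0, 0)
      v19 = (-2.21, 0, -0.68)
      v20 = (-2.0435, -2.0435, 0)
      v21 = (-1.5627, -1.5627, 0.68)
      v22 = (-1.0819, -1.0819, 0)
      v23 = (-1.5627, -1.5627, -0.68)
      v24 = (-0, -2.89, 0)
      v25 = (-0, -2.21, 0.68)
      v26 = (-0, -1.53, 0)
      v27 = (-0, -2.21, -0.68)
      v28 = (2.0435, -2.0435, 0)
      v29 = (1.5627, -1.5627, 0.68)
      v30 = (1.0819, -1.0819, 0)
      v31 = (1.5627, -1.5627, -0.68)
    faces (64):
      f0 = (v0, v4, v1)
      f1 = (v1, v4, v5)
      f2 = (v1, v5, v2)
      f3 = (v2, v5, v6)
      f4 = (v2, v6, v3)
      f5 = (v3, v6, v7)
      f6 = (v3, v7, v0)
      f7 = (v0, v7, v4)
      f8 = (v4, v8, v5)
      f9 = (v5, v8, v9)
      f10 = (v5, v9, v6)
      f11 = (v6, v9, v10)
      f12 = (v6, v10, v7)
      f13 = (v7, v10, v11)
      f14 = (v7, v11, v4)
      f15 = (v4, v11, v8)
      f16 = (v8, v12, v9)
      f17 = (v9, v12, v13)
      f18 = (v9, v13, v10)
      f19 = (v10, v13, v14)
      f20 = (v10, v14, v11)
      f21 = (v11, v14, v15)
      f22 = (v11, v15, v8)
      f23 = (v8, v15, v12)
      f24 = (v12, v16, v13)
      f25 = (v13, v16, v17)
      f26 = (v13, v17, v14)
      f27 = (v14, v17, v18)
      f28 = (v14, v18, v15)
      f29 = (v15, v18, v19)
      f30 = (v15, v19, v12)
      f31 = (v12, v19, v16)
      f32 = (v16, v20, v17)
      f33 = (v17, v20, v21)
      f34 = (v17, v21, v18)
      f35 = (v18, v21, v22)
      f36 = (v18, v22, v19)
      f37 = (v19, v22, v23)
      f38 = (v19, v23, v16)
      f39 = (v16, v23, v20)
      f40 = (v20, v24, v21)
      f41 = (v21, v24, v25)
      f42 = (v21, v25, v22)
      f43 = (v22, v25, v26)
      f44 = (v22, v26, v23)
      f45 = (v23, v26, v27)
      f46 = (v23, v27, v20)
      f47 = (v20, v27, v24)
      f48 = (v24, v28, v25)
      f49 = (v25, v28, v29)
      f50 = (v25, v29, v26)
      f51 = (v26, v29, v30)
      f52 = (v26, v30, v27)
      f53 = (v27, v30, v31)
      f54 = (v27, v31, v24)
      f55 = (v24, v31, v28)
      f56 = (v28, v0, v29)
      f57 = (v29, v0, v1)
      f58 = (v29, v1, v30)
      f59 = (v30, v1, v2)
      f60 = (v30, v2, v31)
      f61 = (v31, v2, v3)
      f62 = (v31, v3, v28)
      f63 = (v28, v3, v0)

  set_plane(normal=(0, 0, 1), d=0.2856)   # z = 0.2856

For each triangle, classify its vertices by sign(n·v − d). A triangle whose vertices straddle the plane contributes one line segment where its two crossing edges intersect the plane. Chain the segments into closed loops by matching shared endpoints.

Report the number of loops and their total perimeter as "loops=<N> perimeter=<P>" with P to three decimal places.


Straddling triangles (32 of 64):
  (v0,v4,v1) [--+] → (2.11343, 1.18523, 0.2856)–(2.6044, 0, 0.2856)  len=1.2829
  (v1,v4,v5) [+-+] → (2.11343, 1.18523, 0.2856)–(1.84156, 1.84156, 0.2856)  len=0.7104
  (v1,v5,v2) [++-] → (1.54373, 0.656334, 0.2856)–(1.8156, 0, 0.2856)  len=0.7104
  (v2,v5,v6) [-+-] → (1.54373, 0.656334, 0.2856)–(1.28384, 1.28384, 0.2856)  len=0.6792
  (v4,v8,v5) [--+] → (0.656334, 2.33253, 0.2856)–(1.84156, 1.84156, 0.2856)  len=1.2829
  (v5,v8,v9) [+-+] → (0.656334, 2.33253, 0.2856)–(0, 2.6044, 0.2856)  len=0.7104
  (v5,v9,v6) [++-] → (0.627502, 1.5557, 0.2856)–(1.28384, 1.28384, 0.2856)  len=0.7104
  (v6,v9,v10) [-+-] → (0.627502, 1.5557, 0.2856)–(0, 1.8156, 0.2856)  len=0.6792
  (v8,v12,v9) [--+] → (-1.18523, 2.11343, 0.2856)–(0, 2.6044, 0.2856)  len=1.2829
  (v9,v12,v13) [+-+] → (-1.18523, 2.11343, 0.2856)–(-1.84156, 1.84156, 0.2856)  len=0.7104
  (v9,v13,v10) [++-] → (-0.656334, 1.54373, 0.2856)–(0, 1.8156, 0.2856)  len=0.7104
  (v10,v13,v14) [-+-] → (-0.656334, 1.54373, 0.2856)–(-1.28384, 1.28384, 0.2856)  len=0.6792
  (v12,v16,v13) [--+] → (-2.33253, 0.656334, 0.2856)–(-1.84156, 1.84156, 0.2856)  len=1.2829
  (v13,v16,v17) [+-+] → (-2.33253, 0.656334, 0.2856)–(-2.6044, 0, 0.2856)  len=0.7104
  (v13,v17,v14) [++-] → (-1.5557, 0.627502, 0.2856)–(-1.28384, 1.28384, 0.2856)  len=0.7104
  (v14,v17,v18) [-+-] → (-1.5557, 0.627502, 0.2856)–(-1.8156, 0, 0.2856)  len=0.6792
  (v16,v20,v17) [--+] → (-2.11343, -1.18523, 0.2856)–(-2.6044, 0, 0.2856)  len=1.2829
  (v17,v20,v21) [+-+] → (-2.11343, -1.18523, 0.2856)–(-1.84156, -1.84156, 0.2856)  len=0.7104
  (v17,v21,v18) [++-] → (-1.54373, -0.656334, 0.2856)–(-1.8156, 0, 0.2856)  len=0.7104
  (v18,v21,v22) [-+-] → (-1.54373, -0.656334, 0.2856)–(-1.28384, -1.28384, 0.2856)  len=0.6792
  (v20,v24,v21) [--+] → (-0.656334, -2.33253, 0.2856)–(-1.84156, -1.84156, 0.2856)  len=1.2829
  (v21,v24,v25) [+-+] → (-0.656334, -2.33253, 0.2856)–(0, -2.6044, 0.2856)  len=0.7104
  (v21,v25,v22) [++-] → (-0.627502, -1.5557, 0.2856)–(-1.28384, -1.28384, 0.2856)  len=0.7104
  (v22,v25,v26) [-+-] → (-0.627502, -1.5557, 0.2856)–(0, -1.8156, 0.2856)  len=0.6792
  (v24,v28,v25) [--+] → (1.18523, -2.11343, 0.2856)–(0, -2.6044, 0.2856)  len=1.2829
  (v25,v28,v29) [+-+] → (1.18523, -2.11343, 0.2856)–(1.84156, -1.84156, 0.2856)  len=0.7104
  (v25,v29,v26) [++-] → (0.656334, -1.54373, 0.2856)–(0, -1.8156, 0.2856)  len=0.7104
  (v26,v29,v30) [-+-] → (0.656334, -1.54373, 0.2856)–(1.28384, -1.28384, 0.2856)  len=0.6792
  (v28,v0,v29) [--+] → (2.33253, -0.656334, 0.2856)–(1.84156, -1.84156, 0.2856)  len=1.2829
  (v29,v0,v1) [+-+] → (2.33253, -0.656334, 0.2856)–(2.6044, 0, 0.2856)  len=0.7104
  (v29,v1,v30) [++-] → (1.5557, -0.627502, 0.2856)–(1.28384, -1.28384, 0.2856)  len=0.7104
  (v30,v1,v2) [-+-] → (1.5557, -0.627502, 0.2856)–(1.8156, 0, 0.2856)  len=0.6792

Chained into 2 loop(s):
  loop 1: 16 segments, perimeter = 15.9465
  loop 2: 16 segments, perimeter = 11.1169
Total perimeter = 27.063

loops=2 perimeter=27.063


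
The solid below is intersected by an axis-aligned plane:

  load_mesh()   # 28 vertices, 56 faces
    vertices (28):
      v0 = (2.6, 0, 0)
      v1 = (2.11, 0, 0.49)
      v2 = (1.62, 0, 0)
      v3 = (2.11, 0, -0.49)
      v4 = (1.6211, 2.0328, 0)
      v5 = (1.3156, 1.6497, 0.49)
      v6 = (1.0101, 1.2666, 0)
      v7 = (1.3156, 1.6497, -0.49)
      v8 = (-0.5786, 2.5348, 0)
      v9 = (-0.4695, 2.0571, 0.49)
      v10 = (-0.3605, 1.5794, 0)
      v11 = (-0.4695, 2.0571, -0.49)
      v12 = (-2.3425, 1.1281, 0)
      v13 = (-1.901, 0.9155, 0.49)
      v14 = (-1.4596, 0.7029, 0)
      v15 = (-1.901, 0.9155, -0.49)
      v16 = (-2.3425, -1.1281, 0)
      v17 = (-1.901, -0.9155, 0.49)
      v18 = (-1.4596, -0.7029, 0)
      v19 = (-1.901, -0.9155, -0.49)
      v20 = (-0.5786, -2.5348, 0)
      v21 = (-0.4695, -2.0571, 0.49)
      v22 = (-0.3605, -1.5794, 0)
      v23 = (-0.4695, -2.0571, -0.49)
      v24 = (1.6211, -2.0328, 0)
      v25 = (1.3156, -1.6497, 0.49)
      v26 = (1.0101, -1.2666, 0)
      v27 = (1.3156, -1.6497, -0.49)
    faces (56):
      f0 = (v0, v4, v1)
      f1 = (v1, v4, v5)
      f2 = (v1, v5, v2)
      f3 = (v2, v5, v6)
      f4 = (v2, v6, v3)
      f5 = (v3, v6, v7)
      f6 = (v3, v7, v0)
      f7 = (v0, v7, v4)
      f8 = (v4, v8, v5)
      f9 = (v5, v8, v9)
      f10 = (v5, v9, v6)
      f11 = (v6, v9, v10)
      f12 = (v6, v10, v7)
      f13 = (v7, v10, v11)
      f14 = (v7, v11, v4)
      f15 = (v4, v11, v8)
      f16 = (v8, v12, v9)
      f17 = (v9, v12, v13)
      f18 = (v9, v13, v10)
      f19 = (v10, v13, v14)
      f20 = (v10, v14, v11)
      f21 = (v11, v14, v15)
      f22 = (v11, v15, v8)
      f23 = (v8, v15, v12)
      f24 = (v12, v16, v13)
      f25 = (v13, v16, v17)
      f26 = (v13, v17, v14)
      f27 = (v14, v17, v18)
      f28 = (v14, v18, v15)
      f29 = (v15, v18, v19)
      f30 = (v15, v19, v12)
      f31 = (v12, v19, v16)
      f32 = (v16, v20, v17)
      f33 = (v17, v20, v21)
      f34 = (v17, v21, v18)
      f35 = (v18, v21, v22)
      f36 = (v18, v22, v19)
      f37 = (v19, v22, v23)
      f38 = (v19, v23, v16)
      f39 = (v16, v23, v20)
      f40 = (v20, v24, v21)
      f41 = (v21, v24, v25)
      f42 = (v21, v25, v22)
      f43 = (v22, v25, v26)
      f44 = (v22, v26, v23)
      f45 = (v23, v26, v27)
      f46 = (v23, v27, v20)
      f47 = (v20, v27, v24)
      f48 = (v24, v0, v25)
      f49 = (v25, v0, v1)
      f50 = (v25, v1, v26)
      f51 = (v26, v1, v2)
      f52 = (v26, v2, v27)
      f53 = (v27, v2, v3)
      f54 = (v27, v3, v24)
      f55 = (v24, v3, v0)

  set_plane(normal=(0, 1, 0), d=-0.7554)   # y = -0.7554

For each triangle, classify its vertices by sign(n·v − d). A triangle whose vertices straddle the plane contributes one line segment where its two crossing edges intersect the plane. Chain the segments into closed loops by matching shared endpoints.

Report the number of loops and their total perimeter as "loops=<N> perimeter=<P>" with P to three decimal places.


loops=2 perimeter=5.509

Straddling triangles (18 of 56):
  (v12,v16,v13) [+-+] → (-2.3425, -0.7554, 0)–(-2.26198, -0.7554, 0.0893634)  len=0.1203
  (v13,v16,v17) [+--] → (-2.26198, -0.7554, 0.0893634)–(-1.901, -0.7554, 0.49)  len=0.5393
  (v13,v17,v14) [+-+] → (-1.901, -0.7554, 0.49)–(-1.85733, -0.7554, 0.441527)  len=0.0652
  (v14,v17,v18) [+-+] → (-1.85733, -0.7554, 0.441527)–(-1.5686, -0.7554, 0.121002)  len=0.4314
  (v15,v18,v19) [++-] → (-1.5686, -0.7554, -0.121002)–(-1.901, -0.7554, -0.49)  len=0.4966
  (v15,v19,v12) [+-+] → (-1.901, -0.7554, -0.49)–(-1.93559, -0.7554, -0.451612)  len=0.0517
  (v12,v19,v16) [+--] → (-1.93559, -0.7554, -0.451612)–(-2.3425, -0.7554, 0)  len=0.6079
  (v17,v21,v18) [--+] → (-1.42122, -0.7554, 0.0189965)–(-1.5686, -0.7554, 0.121002)  len=0.1792
  (v18,v21,v22) [+--] → (-1.42122, -0.7554, 0.0189965)–(-1.39377, -0.7554, 0)  len=0.0334
  (v18,v22,v19) [+--] → (-1.39377, -0.7554, 0)–(-1.5686, -0.7554, -0.121002)  len=0.2126
  (v24,v0,v25) [-+-] → (2.23624, -0.7554, 0)–(2.01187, -0.7554, 0.224372)  len=0.3173
  (v25,v0,v1) [-++] → (2.01187, -0.7554, 0.224372)–(1.74624, -0.7554, 0.49)  len=0.3757
  (v25,v1,v26) [-+-] → (1.74624, -0.7554, 0.49)–(1.45402, -0.7554, 0.197764)  len=0.4133
  (v26,v1,v2) [-++] → (1.45402, -0.7554, 0.197764)–(1.25626, -0.7554, 0)  len=0.2797
  (v26,v2,v27) [-+-] → (1.25626, -0.7554, 0)–(1.48061, -0.7554, -0.224372)  len=0.3173
  (v27,v2,v3) [-++] → (1.48061, -0.7554, -0.224372)–(1.74624, -0.7554, -0.49)  len=0.3757
  (v27,v3,v24) [-+-] → (1.74624, -0.7554, -0.49)–(1.92832, -0.7554, -0.307913)  len=0.2575
  (v24,v3,v0) [-++] → (1.92832, -0.7554, -0.307913)–(2.23624, -0.7554, 0)  len=0.4355

Chained into 2 loop(s):
  loop 1: 10 segments, perimeter = 2.7376
  loop 2: 8 segments, perimeter = 2.7718
Total perimeter = 5.509


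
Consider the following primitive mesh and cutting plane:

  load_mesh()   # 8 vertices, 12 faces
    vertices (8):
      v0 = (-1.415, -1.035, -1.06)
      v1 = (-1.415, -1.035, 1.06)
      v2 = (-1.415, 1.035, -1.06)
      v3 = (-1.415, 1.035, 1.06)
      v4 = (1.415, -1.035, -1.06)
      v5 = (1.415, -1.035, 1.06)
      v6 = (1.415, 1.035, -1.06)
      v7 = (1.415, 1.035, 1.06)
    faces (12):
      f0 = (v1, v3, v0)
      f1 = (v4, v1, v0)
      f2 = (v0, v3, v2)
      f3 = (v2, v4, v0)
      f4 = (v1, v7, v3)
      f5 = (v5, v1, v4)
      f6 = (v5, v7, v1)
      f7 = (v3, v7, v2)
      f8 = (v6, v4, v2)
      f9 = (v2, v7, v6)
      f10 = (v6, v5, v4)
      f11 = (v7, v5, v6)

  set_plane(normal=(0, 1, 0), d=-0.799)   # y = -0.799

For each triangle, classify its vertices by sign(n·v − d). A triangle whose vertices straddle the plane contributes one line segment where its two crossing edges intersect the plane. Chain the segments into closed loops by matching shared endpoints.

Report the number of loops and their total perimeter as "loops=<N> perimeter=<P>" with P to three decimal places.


loops=1 perimeter=9.900

Straddling triangles (8 of 12):
  (v1,v3,v0) [-+-] → (-1.415, -0.799, 1.06)–(-1.415, -0.799, -0.8183)  len=1.8783
  (v0,v3,v2) [-++] → (-1.415, -0.799, -0.8183)–(-1.415, -0.799, -1.06)  len=0.2417
  (v2,v4,v0) [+--] → (1.09235, -0.799, -1.06)–(-1.415, -0.799, -1.06)  len=2.5074
  (v1,v7,v3) [-++] → (-1.09235, -0.799, 1.06)–(-1.415, -0.799, 1.06)  len=0.3226
  (v5,v7,v1) [-+-] → (1.415, -0.799, 1.06)–(-1.09235, -0.799, 1.06)  len=2.5074
  (v6,v4,v2) [+-+] → (1.415, -0.799, -1.06)–(1.09235, -0.799, -1.06)  len=0.3226
  (v6,v5,v4) [+--] → (1.415, -0.799, 0.8183)–(1.415, -0.799, -1.06)  len=1.8783
  (v7,v5,v6) [+-+] → (1.415, -0.799, 1.06)–(1.415, -0.799, 0.8183)  len=0.2417

Chained into 1 loop(s):
  loop 1: 8 segments, perimeter = 9.9000
Total perimeter = 9.900


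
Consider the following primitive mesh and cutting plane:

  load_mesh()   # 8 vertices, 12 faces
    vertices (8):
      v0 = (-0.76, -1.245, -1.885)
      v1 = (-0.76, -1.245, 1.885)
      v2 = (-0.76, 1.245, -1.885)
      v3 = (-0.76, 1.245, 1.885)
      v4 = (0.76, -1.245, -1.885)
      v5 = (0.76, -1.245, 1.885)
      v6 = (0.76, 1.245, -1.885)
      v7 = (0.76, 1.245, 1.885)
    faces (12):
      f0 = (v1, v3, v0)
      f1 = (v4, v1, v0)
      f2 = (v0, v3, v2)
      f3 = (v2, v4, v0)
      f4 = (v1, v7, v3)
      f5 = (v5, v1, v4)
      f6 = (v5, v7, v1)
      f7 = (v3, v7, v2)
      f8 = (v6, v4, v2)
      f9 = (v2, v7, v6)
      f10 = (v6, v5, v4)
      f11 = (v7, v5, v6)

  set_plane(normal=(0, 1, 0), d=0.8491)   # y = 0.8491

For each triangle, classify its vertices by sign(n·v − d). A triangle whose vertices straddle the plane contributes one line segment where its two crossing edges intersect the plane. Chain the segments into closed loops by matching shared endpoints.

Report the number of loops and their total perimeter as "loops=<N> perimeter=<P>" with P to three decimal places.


Straddling triangles (8 of 12):
  (v1,v3,v0) [-+-] → (-0.76, 0.8491, 1.885)–(-0.76, 0.8491, 1.28559)  len=0.5994
  (v0,v3,v2) [-++] → (-0.76, 0.8491, 1.28559)–(-0.76, 0.8491, -1.885)  len=3.1706
  (v2,v4,v0) [+--] → (-0.518326, 0.8491, -1.885)–(-0.76, 0.8491, -1.885)  len=0.2417
  (v1,v7,v3) [-++] → (0.518326, 0.8491, 1.885)–(-0.76, 0.8491, 1.885)  len=1.2783
  (v5,v7,v1) [-+-] → (0.76, 0.8491, 1.885)–(0.518326, 0.8491, 1.885)  len=0.2417
  (v6,v4,v2) [+-+] → (0.76, 0.8491, -1.885)–(-0.518326, 0.8491, -1.885)  len=1.2783
  (v6,v5,v4) [+--] → (0.76, 0.8491, -1.28559)–(0.76, 0.8491, -1.885)  len=0.5994
  (v7,v5,v6) [+-+] → (0.76, 0.8491, 1.885)–(0.76, 0.8491, -1.28559)  len=3.1706

Chained into 1 loop(s):
  loop 1: 8 segments, perimeter = 10.5800
Total perimeter = 10.580

loops=1 perimeter=10.580


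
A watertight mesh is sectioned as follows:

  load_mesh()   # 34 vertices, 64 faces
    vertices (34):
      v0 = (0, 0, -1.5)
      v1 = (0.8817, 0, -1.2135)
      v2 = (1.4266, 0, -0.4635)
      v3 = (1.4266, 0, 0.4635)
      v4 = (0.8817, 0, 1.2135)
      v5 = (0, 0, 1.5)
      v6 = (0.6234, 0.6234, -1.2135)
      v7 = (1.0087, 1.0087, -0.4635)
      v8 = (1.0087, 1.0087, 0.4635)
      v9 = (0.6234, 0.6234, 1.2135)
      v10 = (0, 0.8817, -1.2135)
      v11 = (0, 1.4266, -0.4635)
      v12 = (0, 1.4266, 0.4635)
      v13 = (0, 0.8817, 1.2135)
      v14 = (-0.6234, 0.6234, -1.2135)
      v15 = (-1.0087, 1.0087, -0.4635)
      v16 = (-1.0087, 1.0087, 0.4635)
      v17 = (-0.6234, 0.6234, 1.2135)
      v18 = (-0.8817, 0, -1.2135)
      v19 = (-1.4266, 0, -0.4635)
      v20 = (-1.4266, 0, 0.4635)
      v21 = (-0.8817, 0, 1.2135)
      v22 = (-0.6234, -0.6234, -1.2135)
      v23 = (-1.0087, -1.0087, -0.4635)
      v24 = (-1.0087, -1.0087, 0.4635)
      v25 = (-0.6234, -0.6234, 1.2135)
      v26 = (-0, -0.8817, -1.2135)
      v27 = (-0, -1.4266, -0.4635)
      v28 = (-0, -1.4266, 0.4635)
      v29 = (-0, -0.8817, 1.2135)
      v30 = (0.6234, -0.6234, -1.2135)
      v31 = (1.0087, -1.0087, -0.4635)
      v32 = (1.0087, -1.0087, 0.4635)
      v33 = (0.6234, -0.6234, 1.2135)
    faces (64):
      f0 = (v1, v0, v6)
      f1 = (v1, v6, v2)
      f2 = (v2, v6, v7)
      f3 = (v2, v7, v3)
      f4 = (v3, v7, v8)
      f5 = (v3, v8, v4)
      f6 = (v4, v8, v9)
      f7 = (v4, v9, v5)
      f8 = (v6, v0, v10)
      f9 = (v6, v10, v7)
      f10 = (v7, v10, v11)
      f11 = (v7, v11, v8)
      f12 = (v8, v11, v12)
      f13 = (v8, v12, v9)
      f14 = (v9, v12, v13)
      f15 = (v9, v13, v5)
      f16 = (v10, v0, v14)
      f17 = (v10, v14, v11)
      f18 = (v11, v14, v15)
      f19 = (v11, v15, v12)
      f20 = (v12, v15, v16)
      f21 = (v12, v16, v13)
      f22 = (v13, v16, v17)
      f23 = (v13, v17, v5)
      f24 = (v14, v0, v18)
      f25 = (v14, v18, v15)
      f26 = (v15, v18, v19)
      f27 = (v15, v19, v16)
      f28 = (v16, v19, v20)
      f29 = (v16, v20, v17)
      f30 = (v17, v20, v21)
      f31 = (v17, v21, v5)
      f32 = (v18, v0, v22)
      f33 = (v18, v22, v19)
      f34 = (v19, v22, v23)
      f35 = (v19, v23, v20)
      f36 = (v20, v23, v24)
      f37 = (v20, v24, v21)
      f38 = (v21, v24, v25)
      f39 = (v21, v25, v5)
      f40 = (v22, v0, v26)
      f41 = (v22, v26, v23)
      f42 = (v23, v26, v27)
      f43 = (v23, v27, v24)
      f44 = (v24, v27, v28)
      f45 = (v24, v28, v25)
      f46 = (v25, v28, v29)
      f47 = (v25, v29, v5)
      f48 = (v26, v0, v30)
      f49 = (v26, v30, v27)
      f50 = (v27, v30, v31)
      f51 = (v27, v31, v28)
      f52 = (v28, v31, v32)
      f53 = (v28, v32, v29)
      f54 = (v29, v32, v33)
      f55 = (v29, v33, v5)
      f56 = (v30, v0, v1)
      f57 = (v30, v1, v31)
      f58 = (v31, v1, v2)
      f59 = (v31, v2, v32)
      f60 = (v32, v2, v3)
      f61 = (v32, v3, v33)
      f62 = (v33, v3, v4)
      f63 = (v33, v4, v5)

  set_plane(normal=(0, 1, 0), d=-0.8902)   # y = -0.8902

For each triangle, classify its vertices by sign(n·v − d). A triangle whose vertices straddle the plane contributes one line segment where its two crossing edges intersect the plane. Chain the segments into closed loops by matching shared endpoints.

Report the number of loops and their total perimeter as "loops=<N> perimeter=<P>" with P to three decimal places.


Straddling triangles (18 of 64):
  (v19,v22,v23) [++-] → (-0.8902, -0.8902, -0.694164)–(-1.05779, -0.8902, -0.4635)  len=0.2851
  (v19,v23,v20) [+-+] → (-1.05779, -0.8902, -0.4635)–(-1.05779, -0.8902, -0.354598)  len=0.1089
  (v20,v23,v24) [+--] → (-1.05779, -0.8902, -0.354598)–(-1.05779, -0.8902, 0.4635)  len=0.8181
  (v20,v24,v21) [+-+] → (-1.05779, -0.8902, 0.4635)–(-0.99378, -0.8902, 0.551608)  len=0.1089
  (v21,v24,v25) [+-+] → (-0.99378, -0.8902, 0.551608)–(-0.8902, -0.8902, 0.694164)  len=0.1762
  (v22,v26,v23) [++-] → (-0.0675114, -0.8902, -1.1633)–(-0.8902, -0.8902, -0.694164)  len=0.9471
  (v23,v26,v27) [-+-] → (-0.0675114, -0.8902, -1.1633)–(0, -0.8902, -1.2018)  len=0.0777
  (v24,v28,v25) [--+] → (-0.416324, -0.8902, 0.964372)–(-0.8902, -0.8902, 0.694164)  len=0.5455
  (v25,v28,v29) [+-+] → (-0.416324, -0.8902, 0.964372)–(0, -0.8902, 1.2018)  len=0.4793
  (v26,v30,v27) [++-] → (0.416324, -0.8902, -0.964372)–(0, -0.8902, -1.2018)  len=0.4793
  (v27,v30,v31) [-+-] → (0.416324, -0.8902, -0.964372)–(0.8902, -0.8902, -0.694164)  len=0.5455
  (v28,v32,v29) [--+] → (0.0675114, -0.8902, 1.1633)–(0, -0.8902, 1.2018)  len=0.0777
  (v29,v32,v33) [+-+] → (0.0675114, -0.8902, 1.1633)–(0.8902, -0.8902, 0.694164)  len=0.9471
  (v30,v1,v31) [++-] → (0.99378, -0.8902, -0.551608)–(0.8902, -0.8902, -0.694164)  len=0.1762
  (v31,v1,v2) [-++] → (0.99378, -0.8902, -0.551608)–(1.05779, -0.8902, -0.4635)  len=0.1089
  (v31,v2,v32) [-+-] → (1.05779, -0.8902, -0.4635)–(1.05779, -0.8902, 0.354598)  len=0.8181
  (v32,v2,v3) [-++] → (1.05779, -0.8902, 0.354598)–(1.05779, -0.8902, 0.4635)  len=0.1089
  (v32,v3,v33) [-++] → (1.05779, -0.8902, 0.4635)–(0.8902, -0.8902, 0.694164)  len=0.2851

Chained into 1 loop(s):
  loop 1: 18 segments, perimeter = 7.0936
Total perimeter = 7.094

loops=1 perimeter=7.094


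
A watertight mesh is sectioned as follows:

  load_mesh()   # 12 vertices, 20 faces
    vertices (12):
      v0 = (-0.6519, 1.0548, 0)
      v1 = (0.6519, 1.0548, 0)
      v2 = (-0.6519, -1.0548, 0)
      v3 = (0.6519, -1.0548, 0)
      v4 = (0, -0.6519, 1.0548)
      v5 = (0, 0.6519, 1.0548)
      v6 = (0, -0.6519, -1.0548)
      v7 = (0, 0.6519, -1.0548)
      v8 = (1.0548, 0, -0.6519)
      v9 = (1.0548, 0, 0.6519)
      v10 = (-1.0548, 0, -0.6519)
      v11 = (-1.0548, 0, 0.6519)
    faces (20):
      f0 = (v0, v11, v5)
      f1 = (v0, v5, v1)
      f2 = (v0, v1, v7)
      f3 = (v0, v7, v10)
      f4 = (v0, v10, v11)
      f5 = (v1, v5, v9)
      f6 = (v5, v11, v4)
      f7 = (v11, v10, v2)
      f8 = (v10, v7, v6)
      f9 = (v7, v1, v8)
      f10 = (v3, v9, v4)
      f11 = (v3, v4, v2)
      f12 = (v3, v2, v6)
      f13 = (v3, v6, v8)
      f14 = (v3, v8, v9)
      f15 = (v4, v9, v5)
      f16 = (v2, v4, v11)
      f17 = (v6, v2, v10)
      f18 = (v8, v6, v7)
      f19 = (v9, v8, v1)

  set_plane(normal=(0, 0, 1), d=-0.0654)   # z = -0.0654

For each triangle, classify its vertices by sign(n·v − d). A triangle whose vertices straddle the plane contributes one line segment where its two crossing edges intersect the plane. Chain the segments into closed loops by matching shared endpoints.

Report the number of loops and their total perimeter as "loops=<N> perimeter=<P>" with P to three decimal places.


loops=1 perimeter=6.967

Straddling triangles (10 of 20):
  (v0,v1,v7) [++-] → (0.611481, 1.02982, -0.0654)–(-0.611481, 1.02982, -0.0654)  len=1.2230
  (v0,v7,v10) [+--] → (-0.611481, 1.02982, -0.0654)–(-0.69232, 0.94898, -0.0654)  len=0.1143
  (v0,v10,v11) [+-+] → (-0.69232, 0.94898, -0.0654)–(-1.0548, 0, -0.0654)  len=1.0159
  (v11,v10,v2) [+-+] → (-1.0548, 0, -0.0654)–(-0.69232, -0.94898, -0.0654)  len=1.0159
  (v7,v1,v8) [-+-] → (0.611481, 1.02982, -0.0654)–(0.69232, 0.94898, -0.0654)  len=0.1143
  (v3,v2,v6) [++-] → (-0.611481, -1.02982, -0.0654)–(0.611481, -1.02982, -0.0654)  len=1.2230
  (v3,v6,v8) [+--] → (0.611481, -1.02982, -0.0654)–(0.69232, -0.94898, -0.0654)  len=0.1143
  (v3,v8,v9) [+-+] → (0.69232, -0.94898, -0.0654)–(1.0548, 0, -0.0654)  len=1.0159
  (v6,v2,v10) [-+-] → (-0.611481, -1.02982, -0.0654)–(-0.69232, -0.94898, -0.0654)  len=0.1143
  (v9,v8,v1) [+-+] → (1.0548, 0, -0.0654)–(0.69232, 0.94898, -0.0654)  len=1.0159

Chained into 1 loop(s):
  loop 1: 10 segments, perimeter = 6.9666
Total perimeter = 6.967


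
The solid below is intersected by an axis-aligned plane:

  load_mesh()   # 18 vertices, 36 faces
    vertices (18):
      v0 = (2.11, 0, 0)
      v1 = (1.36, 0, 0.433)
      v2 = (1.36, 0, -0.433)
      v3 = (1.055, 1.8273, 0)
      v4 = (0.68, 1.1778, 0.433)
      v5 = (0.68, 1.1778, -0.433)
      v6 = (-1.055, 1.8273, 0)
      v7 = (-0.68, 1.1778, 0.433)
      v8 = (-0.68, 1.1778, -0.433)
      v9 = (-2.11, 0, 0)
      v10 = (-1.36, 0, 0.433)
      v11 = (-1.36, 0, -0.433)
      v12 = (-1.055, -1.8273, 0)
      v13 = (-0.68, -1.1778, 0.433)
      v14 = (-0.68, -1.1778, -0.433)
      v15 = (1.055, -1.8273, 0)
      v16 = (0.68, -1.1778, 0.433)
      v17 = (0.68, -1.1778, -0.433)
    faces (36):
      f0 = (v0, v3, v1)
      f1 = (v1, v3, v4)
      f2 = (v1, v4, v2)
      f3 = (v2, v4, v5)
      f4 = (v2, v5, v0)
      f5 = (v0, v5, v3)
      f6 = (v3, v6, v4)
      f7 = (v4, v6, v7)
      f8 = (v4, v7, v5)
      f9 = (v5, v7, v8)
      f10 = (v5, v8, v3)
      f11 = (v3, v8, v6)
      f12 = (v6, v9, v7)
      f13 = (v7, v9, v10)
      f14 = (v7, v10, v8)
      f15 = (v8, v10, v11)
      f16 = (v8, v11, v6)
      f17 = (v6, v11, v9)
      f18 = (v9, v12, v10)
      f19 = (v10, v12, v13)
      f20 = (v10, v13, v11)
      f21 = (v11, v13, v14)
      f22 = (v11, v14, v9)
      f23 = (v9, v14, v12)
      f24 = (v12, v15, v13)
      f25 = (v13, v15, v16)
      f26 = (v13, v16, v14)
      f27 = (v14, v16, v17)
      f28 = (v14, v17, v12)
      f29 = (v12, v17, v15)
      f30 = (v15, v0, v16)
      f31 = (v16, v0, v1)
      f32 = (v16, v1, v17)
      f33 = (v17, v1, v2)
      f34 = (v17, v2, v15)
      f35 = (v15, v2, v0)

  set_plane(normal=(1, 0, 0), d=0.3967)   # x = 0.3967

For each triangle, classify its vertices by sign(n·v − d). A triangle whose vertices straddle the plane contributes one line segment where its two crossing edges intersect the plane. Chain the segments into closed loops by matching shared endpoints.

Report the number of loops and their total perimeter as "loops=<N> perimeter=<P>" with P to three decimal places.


Straddling triangles (12 of 36):
  (v3,v6,v4) [+-+] → (0.3967, 1.8273, 0)–(0.3967, 1.28385, 0.362297)  len=0.6531
  (v4,v6,v7) [+--] → (0.3967, 1.28385, 0.362297)–(0.3967, 1.1778, 0.433)  len=0.1275
  (v4,v7,v5) [+-+] → (0.3967, 1.1778, 0.433)–(0.3967, 1.1778, -0.252605)  len=0.6856
  (v5,v7,v8) [+--] → (0.3967, 1.1778, -0.252605)–(0.3967, 1.1778, -0.433)  len=0.1804
  (v5,v8,v3) [+-+] → (0.3967, 1.1778, -0.433)–(0.3967, 1.58086, -0.16429)  len=0.4844
  (v3,v8,v6) [+--] → (0.3967, 1.58086, -0.16429)–(0.3967, 1.8273, 0)  len=0.2962
  (v12,v15,v13) [-+-] → (0.3967, -1.8273, 0)–(0.3967, -1.58086, 0.16429)  len=0.2962
  (v13,v15,v16) [-++] → (0.3967, -1.58086, 0.16429)–(0.3967, -1.1778, 0.433)  len=0.4844
  (v13,v16,v14) [-+-] → (0.3967, -1.1778, 0.433)–(0.3967, -1.1778, 0.252605)  len=0.1804
  (v14,v16,v17) [-++] → (0.3967, -1.1778, 0.252605)–(0.3967, -1.1778, -0.433)  len=0.6856
  (v14,v17,v12) [-+-] → (0.3967, -1.1778, -0.433)–(0.3967, -1.28385, -0.362297)  len=0.1275
  (v12,v17,v15) [-++] → (0.3967, -1.28385, -0.362297)–(0.3967, -1.8273, 0)  len=0.6531

Chained into 2 loop(s):
  loop 1: 6 segments, perimeter = 2.4272
  loop 2: 6 segments, perimeter = 2.4272
Total perimeter = 4.854

loops=2 perimeter=4.854
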